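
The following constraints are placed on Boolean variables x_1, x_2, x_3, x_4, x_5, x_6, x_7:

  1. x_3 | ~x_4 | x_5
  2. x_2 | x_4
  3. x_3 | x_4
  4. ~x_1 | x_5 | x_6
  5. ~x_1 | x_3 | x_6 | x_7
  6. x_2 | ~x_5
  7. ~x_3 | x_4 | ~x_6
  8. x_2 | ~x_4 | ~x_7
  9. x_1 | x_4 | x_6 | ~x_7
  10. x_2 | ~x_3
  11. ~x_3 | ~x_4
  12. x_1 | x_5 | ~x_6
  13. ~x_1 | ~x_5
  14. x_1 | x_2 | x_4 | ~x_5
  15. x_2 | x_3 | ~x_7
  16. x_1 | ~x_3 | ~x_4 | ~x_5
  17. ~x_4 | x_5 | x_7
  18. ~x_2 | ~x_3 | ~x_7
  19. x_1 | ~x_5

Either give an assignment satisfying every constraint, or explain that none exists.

x_1 = False, x_2 = True, x_3 = True, x_4 = False, x_5 = False, x_6 = False, x_7 = False

Set x_1 = False.
  then (x_1 | ~x_5) forces x_5 = False.
  then (x_1 | x_5 | ~x_6) forces x_6 = False.
Set x_2 = True.
Try x_3 = False:
  (x_3 | ~x_4 | x_5) forces x_4 = False.
  clause (x_3 | x_4) is falsified — backtrack.
So x_3 = True.
  then (~x_3 | ~x_4) forces x_4 = False.
  then (~x_2 | ~x_3 | ~x_7) forces x_7 = False.
All clauses satisfied.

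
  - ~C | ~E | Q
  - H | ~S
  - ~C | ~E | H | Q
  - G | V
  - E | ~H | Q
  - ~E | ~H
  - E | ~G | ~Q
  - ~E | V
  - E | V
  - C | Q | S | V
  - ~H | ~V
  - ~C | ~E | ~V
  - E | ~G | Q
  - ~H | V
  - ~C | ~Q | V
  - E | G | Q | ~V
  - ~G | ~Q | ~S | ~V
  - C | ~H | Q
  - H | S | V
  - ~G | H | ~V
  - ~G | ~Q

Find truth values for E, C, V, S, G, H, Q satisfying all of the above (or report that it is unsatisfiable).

Set E = False.
  then (E | V) forces V = True.
  then (~H | ~V) forces H = False.
  then (~G | H | ~V) forces G = False.
  then (H | ~S) forces S = False.
  then (E | G | Q | ~V) forces Q = True.
Set C = False.
All clauses satisfied.

E=F; C=F; V=T; S=F; G=F; H=F; Q=T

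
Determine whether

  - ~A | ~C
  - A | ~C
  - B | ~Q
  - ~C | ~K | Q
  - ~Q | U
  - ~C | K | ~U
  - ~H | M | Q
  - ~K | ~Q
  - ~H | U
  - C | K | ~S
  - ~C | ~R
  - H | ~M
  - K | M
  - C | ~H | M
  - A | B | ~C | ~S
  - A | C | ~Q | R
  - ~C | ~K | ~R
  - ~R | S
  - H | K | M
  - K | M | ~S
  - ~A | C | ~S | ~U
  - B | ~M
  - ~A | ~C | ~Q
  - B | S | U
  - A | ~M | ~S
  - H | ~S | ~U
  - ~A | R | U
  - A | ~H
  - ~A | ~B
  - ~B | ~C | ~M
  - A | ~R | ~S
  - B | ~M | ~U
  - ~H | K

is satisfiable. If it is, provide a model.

C: False, B: False, R: True, U: False, Q: False, S: True, H: False, M: False, A: True, K: True

Try C = True:
  (~A | ~C) forces A = False.
  clause (A | ~C) is falsified — backtrack.
So C = False.
Set B = False.
  then (B | ~Q) forces Q = False.
  then (B | ~M) forces M = False.
  then (~H | M | Q) forces H = False.
  then (K | M) forces K = True.
Set R = True.
  then (~R | S) forces S = True.
  then (H | ~S | ~U) forces U = False.
  then (A | ~R | ~S) forces A = True.
All clauses satisfied.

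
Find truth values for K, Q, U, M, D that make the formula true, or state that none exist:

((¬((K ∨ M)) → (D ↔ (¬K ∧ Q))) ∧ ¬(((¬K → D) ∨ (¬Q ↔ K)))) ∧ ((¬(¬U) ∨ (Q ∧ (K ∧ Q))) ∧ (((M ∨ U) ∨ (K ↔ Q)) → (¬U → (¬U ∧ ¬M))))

K=F; Q=F; U=T; M=F; D=F

  (¬((K ∨ M)) → (D ↔ (¬K ∧ Q))) ∧ ¬(((¬K → D) ∨ (¬Q ↔ K))) = True
    ¬((K ∨ M)) → (D ↔ (¬K ∧ Q)) = True
      ¬((K ∨ M)) = True
        K ∨ M = False
      D ↔ (¬K ∧ Q) = True
        ¬K ∧ Q = False
          ¬K = True
    ¬(((¬K → D) ∨ (¬Q ↔ K))) = True
      (¬K → D) ∨ (¬Q ↔ K) = False
        ¬K → D = False
          ¬K = True
        ¬Q ↔ K = False
          ¬Q = True
  (¬(¬U) ∨ (Q ∧ (K ∧ Q))) ∧ (((M ∨ U) ∨ (K ↔ Q)) → (¬U → (¬U ∧ ¬M))) = True
    ¬(¬U) ∨ (Q ∧ (K ∧ Q)) = True
      ¬(¬U) = True
        ¬U = False
      Q ∧ (K ∧ Q) = False
        K ∧ Q = False
    ((M ∨ U) ∨ (K ↔ Q)) → (¬U → (¬U ∧ ¬M)) = True
      (M ∨ U) ∨ (K ↔ Q) = True
        M ∨ U = True
        K ↔ Q = True
      ¬U → (¬U ∧ ¬M) = True
        ¬U = False
        ¬U ∧ ¬M = False
          ¬U = False
          ¬M = True
Both conjuncts True, so the formula holds.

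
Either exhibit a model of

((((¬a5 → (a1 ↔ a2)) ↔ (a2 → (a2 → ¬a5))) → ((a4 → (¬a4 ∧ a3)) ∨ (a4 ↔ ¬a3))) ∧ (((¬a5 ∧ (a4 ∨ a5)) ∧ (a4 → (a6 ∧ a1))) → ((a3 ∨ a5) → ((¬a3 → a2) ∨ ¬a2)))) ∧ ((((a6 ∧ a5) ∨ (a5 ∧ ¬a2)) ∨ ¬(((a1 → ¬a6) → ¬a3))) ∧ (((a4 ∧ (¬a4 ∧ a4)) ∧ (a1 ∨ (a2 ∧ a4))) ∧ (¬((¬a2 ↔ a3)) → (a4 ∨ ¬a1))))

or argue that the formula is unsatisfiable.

Case a4 = True: the conjunct ¬a4 is False.
Case a4 = False: the conjunct a4 is False.
Both cases fail — unsatisfiable.

UNSATISFIABLE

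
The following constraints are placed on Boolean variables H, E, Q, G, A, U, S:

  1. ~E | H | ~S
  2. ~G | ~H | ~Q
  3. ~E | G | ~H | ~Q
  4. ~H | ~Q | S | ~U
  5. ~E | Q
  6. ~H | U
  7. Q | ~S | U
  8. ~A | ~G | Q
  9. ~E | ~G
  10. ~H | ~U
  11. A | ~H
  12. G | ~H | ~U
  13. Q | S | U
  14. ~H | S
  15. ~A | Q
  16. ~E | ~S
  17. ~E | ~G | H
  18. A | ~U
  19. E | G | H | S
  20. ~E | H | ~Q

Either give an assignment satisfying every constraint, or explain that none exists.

Set H = False.
Try E = True:
  (~E | H | ~S) forces S = False.
  (~E | Q) forces Q = True.
  clause (~E | H | ~Q) is falsified — backtrack.
So E = False.
Set Q = True.
Set G = True.
Set A = True.
Set U = True.
Set S = False.
All clauses satisfied.

H: False; E: False; Q: True; G: True; A: True; U: True; S: False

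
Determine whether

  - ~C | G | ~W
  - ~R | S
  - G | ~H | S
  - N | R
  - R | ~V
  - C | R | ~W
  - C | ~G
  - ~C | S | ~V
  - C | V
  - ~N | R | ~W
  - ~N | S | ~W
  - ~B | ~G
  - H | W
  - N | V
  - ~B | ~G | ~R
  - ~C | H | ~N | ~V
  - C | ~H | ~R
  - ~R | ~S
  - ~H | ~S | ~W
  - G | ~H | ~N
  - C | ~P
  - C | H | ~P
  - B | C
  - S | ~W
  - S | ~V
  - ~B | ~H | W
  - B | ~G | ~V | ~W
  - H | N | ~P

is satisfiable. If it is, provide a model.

N=T, R=F, W=F, P=F, S=F, C=T, H=T, V=F, G=T, B=F

Set N = True.
Try R = True:
  (~R | S) forces S = True.
  clause (~R | ~S) is falsified — backtrack.
So R = False.
  then (R | ~V) forces V = False.
  then (C | V) forces C = True.
  then (~N | R | ~W) forces W = False.
  then (H | W) forces H = True.
  then (G | ~H | ~N) forces G = True.
  then (~B | ~H | W) forces B = False.
Set P = False.
Set S = False.
All clauses satisfied.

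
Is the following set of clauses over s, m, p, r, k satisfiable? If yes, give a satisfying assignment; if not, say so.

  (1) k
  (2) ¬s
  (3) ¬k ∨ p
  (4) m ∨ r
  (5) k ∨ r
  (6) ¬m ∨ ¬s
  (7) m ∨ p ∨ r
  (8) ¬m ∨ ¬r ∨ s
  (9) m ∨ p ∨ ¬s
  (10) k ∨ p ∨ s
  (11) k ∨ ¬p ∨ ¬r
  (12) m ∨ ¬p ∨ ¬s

s=F, m=T, p=T, r=F, k=T

Unit clause (k) forces k = True.
Unit clause (¬s) forces s = False.
In (¬k ∨ p) only p is left, so p = True.
Set m = True.
  then (¬m ∨ ¬r ∨ s) forces r = False.
All clauses satisfied.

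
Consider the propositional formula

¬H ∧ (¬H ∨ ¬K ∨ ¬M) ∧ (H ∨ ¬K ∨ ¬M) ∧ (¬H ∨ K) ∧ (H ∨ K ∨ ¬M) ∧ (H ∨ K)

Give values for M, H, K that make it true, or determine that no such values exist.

M: False, H: False, K: True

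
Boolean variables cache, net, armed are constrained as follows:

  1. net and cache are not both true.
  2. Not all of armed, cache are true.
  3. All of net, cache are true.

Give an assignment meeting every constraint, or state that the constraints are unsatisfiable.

Case cache = True:
  (1) with cache=T forces net = False.
  Constraint (3) is violated (net=F) — contradiction.
Case cache = False:
  Constraint (3) is violated (cache=F) — contradiction.
Both cases fail — unsatisfiable.

Unsatisfiable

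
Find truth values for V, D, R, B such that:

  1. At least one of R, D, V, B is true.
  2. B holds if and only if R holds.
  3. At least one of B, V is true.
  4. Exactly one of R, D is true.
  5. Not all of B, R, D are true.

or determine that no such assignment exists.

V: False; D: False; R: True; B: True

  (1) {R, D, V, B}: 2 true — at least one ✓
  (2) B=T, R=T — same ✓
  (3) {B, V}: 1 true — at least one ✓
  (4) {R, D}: 1 true — exactly one ✓
  (5) {B, R, D}: 2/3 true — not all ✓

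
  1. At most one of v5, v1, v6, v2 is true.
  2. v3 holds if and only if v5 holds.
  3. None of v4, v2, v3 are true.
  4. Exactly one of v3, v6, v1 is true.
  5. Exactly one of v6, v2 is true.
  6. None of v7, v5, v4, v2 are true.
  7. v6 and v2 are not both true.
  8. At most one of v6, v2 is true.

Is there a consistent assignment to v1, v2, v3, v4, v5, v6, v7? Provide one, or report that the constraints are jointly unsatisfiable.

v1: False; v2: False; v3: False; v4: False; v5: False; v6: True; v7: False

  (1) {v5, v1, v6, v2}: 1 true — at most one ✓
  (2) v3=F, v5=F — same ✓
  (3) {v4, v2, v3}: 0 true — none ✓
  (4) {v3, v6, v1}: 1 true — exactly one ✓
  (5) {v6, v2}: 1 true — exactly one ✓
  (6) {v7, v5, v4, v2}: 0 true — none ✓
  (7) v6=T, v2=F — not both ✓
  (8) {v6, v2}: 1 true — at most one ✓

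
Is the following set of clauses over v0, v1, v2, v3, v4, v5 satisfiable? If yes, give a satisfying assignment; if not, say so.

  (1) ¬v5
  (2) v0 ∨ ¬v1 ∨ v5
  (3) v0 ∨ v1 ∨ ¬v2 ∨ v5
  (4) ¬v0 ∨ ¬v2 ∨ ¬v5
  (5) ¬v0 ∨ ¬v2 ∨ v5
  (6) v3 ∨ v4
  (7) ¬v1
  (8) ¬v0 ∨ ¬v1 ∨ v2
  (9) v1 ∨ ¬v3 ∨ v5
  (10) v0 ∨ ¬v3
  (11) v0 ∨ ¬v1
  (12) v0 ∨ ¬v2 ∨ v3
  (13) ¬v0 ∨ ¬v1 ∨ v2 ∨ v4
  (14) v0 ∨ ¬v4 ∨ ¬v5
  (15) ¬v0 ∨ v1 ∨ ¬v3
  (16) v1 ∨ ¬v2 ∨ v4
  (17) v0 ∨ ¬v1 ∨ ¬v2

Unit clause (¬v5) forces v5 = False.
Unit clause (¬v1) forces v1 = False.
In (v1 ∨ ¬v3 ∨ v5) only ¬v3 is left, so v3 = False.
In (v3 ∨ v4) only v4 is left, so v4 = True.
Set v0 = False.
  then (v0 ∨ v1 ∨ ¬v2 ∨ v5) forces v2 = False.
All clauses satisfied.

v0=F; v1=F; v2=F; v3=F; v4=T; v5=F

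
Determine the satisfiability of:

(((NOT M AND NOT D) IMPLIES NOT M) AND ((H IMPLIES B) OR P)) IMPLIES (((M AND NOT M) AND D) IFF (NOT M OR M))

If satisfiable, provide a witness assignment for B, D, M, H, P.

B=F, D=F, M=T, H=T, P=F

  (((NOT M AND NOT D) IMPLIES NOT M) AND ((H IMPLIES B) OR P)) IMPLIES (((M AND NOT M) AND D) IFF (NOT M OR M)) = True
    ((NOT M AND NOT D) IMPLIES NOT M) AND ((H IMPLIES B) OR P) = False
      (NOT M AND NOT D) IMPLIES NOT M = True
        NOT M AND NOT D = False
          NOT M = False
          NOT D = True
        NOT M = False
      (H IMPLIES B) OR P = False
        H IMPLIES B = False
    ((M AND NOT M) AND D) IFF (NOT M OR M) = False
      (M AND NOT M) AND D = False
        M AND NOT M = False
          NOT M = False
      NOT M OR M = True
        NOT M = False
The formula evaluates to True.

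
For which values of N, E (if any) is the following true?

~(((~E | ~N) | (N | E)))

Case N = True: the formula becomes ~((~E | True)) = False.
Case N = False: the formula becomes ~((True | E)) = False.
Both cases fail — unsatisfiable.

Unsatisfiable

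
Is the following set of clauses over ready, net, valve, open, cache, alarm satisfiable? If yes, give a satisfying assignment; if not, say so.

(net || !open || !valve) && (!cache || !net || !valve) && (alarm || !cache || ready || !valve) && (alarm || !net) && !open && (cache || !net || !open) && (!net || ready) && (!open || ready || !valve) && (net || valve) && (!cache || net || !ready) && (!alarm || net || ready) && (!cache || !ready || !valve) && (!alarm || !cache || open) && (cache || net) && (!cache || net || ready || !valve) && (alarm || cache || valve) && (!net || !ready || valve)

ready=T, net=T, valve=T, open=F, cache=F, alarm=T

Unit clause (!open) forces open = False.
Try ready = False:
  (!net || ready) forces net = False.
  (net || valve) forces valve = True.
  (!alarm || net || ready) forces alarm = False.
  (alarm || !cache || ready || !valve) forces cache = False.
  clause (cache || net) is falsified — backtrack.
So ready = True.
Set net = True.
  then (alarm || !net) forces alarm = True.
  then (!alarm || !cache || open) forces cache = False.
  then (!net || !ready || valve) forces valve = True.
All clauses satisfied.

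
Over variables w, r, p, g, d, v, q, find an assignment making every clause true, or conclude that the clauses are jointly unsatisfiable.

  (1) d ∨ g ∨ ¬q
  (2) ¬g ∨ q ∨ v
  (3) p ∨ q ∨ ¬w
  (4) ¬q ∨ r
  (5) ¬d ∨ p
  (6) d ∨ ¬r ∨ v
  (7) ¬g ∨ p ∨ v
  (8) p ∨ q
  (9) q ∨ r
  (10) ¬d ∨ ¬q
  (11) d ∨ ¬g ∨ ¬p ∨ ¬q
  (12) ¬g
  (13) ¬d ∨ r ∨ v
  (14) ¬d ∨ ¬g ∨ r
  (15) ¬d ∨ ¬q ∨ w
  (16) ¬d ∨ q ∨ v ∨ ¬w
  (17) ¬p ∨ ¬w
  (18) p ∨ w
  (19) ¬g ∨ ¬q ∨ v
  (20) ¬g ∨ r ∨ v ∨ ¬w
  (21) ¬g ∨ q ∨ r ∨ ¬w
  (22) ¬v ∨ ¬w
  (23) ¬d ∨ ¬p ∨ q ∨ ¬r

w = False; r = True; p = True; g = False; d = False; v = True; q = False

Unit clause (¬g) forces g = False.
Try w = True:
  (¬p ∨ ¬w) forces p = False.
  (p ∨ q ∨ ¬w) forces q = True.
  (d ∨ g ∨ ¬q) forces d = True.
  clause (¬d ∨ p) is falsified — backtrack.
So w = False.
  then (p ∨ w) forces p = True.
Try r = False:
  (¬q ∨ r) forces q = False.
  clause (q ∨ r) is falsified — backtrack.
So r = True.
Try d = True:
  (¬d ∨ ¬q) forces q = False.
  clause (¬d ∨ ¬p ∨ q ∨ ¬r) is falsified — backtrack.
So d = False.
  then (d ∨ g ∨ ¬q) forces q = False.
  then (d ∨ ¬r ∨ v) forces v = True.
All clauses satisfied.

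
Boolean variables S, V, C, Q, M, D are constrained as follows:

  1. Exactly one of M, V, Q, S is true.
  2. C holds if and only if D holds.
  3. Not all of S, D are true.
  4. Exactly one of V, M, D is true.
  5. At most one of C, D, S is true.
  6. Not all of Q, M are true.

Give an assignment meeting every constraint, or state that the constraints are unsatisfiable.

S = False, V = False, C = False, Q = False, M = True, D = False

  (1) {M, V, Q, S}: 1 true — exactly one ✓
  (2) C=F, D=F — same ✓
  (3) {S, D}: 0/2 true — not all ✓
  (4) {V, M, D}: 1 true — exactly one ✓
  (5) {C, D, S}: 0 true — at most one ✓
  (6) {Q, M}: 1/2 true — not all ✓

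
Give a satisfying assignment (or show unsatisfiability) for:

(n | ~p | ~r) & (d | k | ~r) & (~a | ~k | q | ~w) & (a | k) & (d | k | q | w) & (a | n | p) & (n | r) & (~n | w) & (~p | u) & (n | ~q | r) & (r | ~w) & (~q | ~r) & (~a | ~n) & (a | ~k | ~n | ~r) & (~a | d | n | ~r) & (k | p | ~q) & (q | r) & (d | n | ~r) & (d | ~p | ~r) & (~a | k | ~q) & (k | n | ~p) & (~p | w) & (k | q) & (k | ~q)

n = False; k = True; u = False; q = False; r = True; a = True; p = False; d = True; w = False

Set n = False.
  then (n | r) forces r = True.
  then (~q | ~r) forces q = False.
  then (d | n | ~r) forces d = True.
  then (k | q) forces k = True.
  then (n | ~p | ~r) forces p = False.
  then (a | n | p) forces a = True.
  then (~a | ~k | q | ~w) forces w = False.
Set u = False.
All clauses satisfied.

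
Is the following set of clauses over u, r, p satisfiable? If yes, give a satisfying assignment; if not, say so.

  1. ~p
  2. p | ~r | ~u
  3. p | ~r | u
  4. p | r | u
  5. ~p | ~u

Unit clause (~p) forces p = False.
Try u = False:
  (p | ~r | u) forces r = False.
  clause (p | r | u) is falsified — backtrack.
So u = True.
  then (p | ~r | ~u) forces r = False.
Check each clause:
  (~p): ~p holds.
  (p | ~r | ~u): ~r holds.
  (p | ~r | u): ~r holds.
  (p | r | u): u holds.
  (~p | ~u): ~p holds.
All clauses satisfied.

u = True, r = False, p = False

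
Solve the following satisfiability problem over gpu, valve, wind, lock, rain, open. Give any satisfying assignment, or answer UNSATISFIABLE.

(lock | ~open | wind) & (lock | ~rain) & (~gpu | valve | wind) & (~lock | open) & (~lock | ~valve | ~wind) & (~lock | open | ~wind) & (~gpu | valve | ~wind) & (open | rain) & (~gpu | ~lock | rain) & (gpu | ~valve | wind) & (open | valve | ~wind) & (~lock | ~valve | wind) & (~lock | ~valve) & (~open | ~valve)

gpu=F, valve=F, wind=T, lock=T, rain=F, open=T

Set gpu = False.
Set valve = False.
Set wind = True.
  then (open | valve | ~wind) forces open = True.
Set lock = True.
Set rain = False.
All clauses satisfied.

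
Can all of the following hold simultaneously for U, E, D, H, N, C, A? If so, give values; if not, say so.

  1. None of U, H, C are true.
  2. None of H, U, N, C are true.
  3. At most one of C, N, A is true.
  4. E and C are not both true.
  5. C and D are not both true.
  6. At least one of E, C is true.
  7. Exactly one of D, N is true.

U = False, E = True, D = True, H = False, N = False, C = False, A = True

  (1) {U, H, C}: 0 true — none ✓
  (2) {H, U, N, C}: 0 true — none ✓
  (3) {C, N, A}: 1 true — at most one ✓
  (4) E=T, C=F — not both ✓
  (5) C=F, D=T — not both ✓
  (6) {E, C}: 1 true — at least one ✓
  (7) {D, N}: 1 true — exactly one ✓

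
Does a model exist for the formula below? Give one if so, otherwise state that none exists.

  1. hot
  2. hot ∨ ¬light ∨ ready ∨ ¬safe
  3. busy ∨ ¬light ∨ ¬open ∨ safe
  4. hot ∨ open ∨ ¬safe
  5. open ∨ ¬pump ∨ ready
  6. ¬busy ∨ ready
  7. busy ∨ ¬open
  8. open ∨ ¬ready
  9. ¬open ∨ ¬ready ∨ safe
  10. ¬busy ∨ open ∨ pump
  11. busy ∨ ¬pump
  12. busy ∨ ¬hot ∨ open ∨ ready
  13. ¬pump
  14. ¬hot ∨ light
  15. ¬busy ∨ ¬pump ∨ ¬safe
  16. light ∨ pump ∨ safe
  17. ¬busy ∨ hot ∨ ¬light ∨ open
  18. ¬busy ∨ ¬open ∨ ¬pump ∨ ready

Unit clause (hot) forces hot = True.
Unit clause (¬pump) forces pump = False.
In (¬hot ∨ light) only light is left, so light = True.
Set safe = True.
Try open = False:
  (open ∨ ¬ready) forces ready = False.
  (¬busy ∨ ready) forces busy = False.
  clause (busy ∨ ¬hot ∨ open ∨ ready) is falsified — backtrack.
So open = True.
  then (busy ∨ ¬open) forces busy = True.
  then (¬busy ∨ ready) forces ready = True.
All clauses satisfied.

pump=F; safe=T; open=T; ready=T; hot=T; light=T; busy=T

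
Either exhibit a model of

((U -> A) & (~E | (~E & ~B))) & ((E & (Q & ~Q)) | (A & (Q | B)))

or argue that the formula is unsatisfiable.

Q = False, U = True, B = True, A = True, E = False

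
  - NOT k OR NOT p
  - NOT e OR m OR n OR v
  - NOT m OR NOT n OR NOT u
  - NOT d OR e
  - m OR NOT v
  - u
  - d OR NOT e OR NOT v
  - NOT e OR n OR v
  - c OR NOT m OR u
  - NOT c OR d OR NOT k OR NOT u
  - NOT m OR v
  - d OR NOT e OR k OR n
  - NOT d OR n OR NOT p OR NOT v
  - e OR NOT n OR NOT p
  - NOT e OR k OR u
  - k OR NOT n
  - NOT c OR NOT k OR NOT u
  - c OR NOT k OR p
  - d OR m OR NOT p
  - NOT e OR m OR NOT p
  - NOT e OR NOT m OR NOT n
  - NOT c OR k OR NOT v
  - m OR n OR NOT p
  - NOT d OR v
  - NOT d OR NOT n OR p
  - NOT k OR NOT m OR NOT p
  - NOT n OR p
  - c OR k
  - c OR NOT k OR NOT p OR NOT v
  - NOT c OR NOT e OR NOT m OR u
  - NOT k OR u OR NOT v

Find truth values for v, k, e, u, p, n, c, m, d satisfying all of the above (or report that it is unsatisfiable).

v = False, k = False, e = False, u = True, p = False, n = False, c = True, m = False, d = False

Unit clause (u) forces u = True.
Set v = False.
  then (NOT m OR v) forces m = False.
  then (NOT d OR v) forces d = False.
  then (d OR m OR NOT p) forces p = False.
  then (NOT n OR p) forces n = False.
  then (NOT e OR m OR n OR v) forces e = False.
Try k = True:
  (NOT c OR d OR NOT k OR NOT u) forces c = False.
  clause (c OR NOT k OR p) is falsified — backtrack.
So k = False.
  then (c OR k) forces c = True.
All clauses satisfied.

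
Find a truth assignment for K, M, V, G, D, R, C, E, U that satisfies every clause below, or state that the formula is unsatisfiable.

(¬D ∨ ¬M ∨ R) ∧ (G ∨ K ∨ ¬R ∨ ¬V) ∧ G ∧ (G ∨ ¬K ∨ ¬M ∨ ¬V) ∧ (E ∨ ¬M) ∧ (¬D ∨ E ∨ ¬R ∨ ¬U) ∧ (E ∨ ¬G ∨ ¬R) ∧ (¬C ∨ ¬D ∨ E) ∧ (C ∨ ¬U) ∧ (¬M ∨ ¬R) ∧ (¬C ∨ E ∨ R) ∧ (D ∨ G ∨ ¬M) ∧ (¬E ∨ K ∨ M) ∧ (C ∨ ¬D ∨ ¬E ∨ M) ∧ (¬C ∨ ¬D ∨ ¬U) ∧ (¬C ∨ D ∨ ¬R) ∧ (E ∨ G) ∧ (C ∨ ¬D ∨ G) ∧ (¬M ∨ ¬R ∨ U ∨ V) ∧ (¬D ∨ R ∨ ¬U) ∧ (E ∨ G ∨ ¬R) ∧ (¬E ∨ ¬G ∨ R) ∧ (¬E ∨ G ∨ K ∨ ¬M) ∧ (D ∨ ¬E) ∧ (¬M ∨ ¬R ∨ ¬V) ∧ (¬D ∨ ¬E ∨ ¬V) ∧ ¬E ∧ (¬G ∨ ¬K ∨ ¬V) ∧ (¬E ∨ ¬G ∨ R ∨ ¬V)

K = False, M = False, V = True, G = True, D = True, R = False, C = False, E = False, U = False

Unit clause (G) forces G = True.
Unit clause (¬E) forces E = False.
In (E ∨ ¬M) only ¬M is left, so M = False.
In (E ∨ ¬G ∨ ¬R) only ¬R is left, so R = False.
In (¬C ∨ E ∨ R) only ¬C is left, so C = False.
In (C ∨ ¬U) only ¬U is left, so U = False.
Set K = False.
Set V = True.
Set D = True.
All clauses satisfied.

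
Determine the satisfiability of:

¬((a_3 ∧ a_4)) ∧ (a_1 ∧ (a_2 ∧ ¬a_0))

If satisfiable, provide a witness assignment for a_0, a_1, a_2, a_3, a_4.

a_0=F, a_1=T, a_2=T, a_3=F, a_4=T

  ¬((a_3 ∧ a_4)) = True
    a_3 ∧ a_4 = False
  a_1 ∧ (a_2 ∧ ¬a_0) = True
    a_2 ∧ ¬a_0 = True
      ¬a_0 = True
Both conjuncts True, so the formula holds.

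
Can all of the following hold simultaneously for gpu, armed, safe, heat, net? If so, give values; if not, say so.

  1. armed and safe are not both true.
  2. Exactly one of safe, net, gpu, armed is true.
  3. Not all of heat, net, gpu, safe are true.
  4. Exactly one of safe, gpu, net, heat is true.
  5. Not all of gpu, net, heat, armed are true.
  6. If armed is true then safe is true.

gpu: True, armed: False, safe: False, heat: False, net: False

  (1) armed=F, safe=F — not both ✓
  (2) {safe, net, gpu, armed}: 1 true — exactly one ✓
  (3) {heat, net, gpu, safe}: 1/4 true — not all ✓
  (4) {safe, gpu, net, heat}: 1 true — exactly one ✓
  (5) {gpu, net, heat, armed}: 1/4 true — not all ✓
  (6) armed=F ⇒ safe: vacuous ✓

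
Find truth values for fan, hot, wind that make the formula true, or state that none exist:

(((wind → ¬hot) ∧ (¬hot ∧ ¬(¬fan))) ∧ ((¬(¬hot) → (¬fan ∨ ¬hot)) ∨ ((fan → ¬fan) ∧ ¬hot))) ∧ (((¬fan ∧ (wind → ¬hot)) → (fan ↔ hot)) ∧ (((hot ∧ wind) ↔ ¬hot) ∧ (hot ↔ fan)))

Case hot = True: the conjunct ¬hot is False.
Case hot = False: the conjunct (hot ∧ wind) ↔ ¬hot becomes (False ∧ wind) ↔ ¬False = False.
Both cases fail — unsatisfiable.

UNSATISFIABLE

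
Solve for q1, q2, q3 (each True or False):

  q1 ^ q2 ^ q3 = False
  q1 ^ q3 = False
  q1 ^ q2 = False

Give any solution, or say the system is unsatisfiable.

q1 = False; q2 = False; q3 = False

q1 ^ q2 ^ q3 = F ^ F ^ F = False ✓
q1 ^ q3 = F ^ F = False ✓
q1 ^ q2 = F ^ F = False ✓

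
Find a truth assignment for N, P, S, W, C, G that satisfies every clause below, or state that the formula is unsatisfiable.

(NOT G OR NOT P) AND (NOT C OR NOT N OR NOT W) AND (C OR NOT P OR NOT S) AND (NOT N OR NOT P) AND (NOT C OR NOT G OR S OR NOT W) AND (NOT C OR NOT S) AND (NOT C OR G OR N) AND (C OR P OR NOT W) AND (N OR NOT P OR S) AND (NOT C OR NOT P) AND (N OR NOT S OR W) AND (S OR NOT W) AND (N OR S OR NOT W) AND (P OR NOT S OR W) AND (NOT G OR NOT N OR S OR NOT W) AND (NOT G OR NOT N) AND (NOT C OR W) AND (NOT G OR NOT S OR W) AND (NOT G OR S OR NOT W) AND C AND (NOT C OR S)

Case C = True:
  (NOT C OR NOT S) forces S = False.
  Clause (NOT C OR S) is falsified — contradiction.
Case C = False:
  Clause (C) is falsified — contradiction.
Both cases fail, so the formula is unsatisfiable.

UNSATISFIABLE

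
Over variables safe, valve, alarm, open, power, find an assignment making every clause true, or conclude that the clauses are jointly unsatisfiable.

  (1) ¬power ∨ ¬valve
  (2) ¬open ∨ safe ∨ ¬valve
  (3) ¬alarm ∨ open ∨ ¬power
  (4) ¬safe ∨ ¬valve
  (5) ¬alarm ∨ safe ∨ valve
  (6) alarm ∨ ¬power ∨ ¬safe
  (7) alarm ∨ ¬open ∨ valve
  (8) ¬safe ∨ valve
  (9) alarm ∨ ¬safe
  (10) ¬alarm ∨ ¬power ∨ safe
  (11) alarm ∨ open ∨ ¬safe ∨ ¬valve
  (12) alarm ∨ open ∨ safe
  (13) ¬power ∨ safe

Try safe = True:
  (¬safe ∨ ¬valve) forces valve = False.
  clause (¬safe ∨ valve) is falsified — backtrack.
So safe = False.
  then (¬power ∨ safe) forces power = False.
Try valve = False:
  (¬alarm ∨ safe ∨ valve) forces alarm = False.
  (alarm ∨ ¬open ∨ valve) forces open = False.
  clause (alarm ∨ open ∨ safe) is falsified — backtrack.
So valve = True.
  then (¬open ∨ safe ∨ ¬valve) forces open = False.
  then (alarm ∨ open ∨ safe) forces alarm = True.
All clauses satisfied.

safe = False, valve = True, alarm = True, open = False, power = False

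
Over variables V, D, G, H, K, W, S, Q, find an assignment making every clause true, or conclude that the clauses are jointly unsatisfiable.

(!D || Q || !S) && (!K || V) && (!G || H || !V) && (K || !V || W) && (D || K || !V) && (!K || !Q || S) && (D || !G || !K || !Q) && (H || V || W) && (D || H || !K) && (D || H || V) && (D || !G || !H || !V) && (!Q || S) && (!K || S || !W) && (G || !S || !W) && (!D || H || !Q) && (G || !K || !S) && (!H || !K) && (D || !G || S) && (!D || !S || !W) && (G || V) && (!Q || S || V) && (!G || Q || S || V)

V = False; D = False; G = True; H = True; K = False; W = False; S = True; Q = False

Set V = False.
  then (!K || V) forces K = False.
  then (G || V) forces G = True.
Set D = False.
  then (D || H || V) forces H = True.
  then (D || !G || S) forces S = True.
Set W = False.
Set Q = False.
All clauses satisfied.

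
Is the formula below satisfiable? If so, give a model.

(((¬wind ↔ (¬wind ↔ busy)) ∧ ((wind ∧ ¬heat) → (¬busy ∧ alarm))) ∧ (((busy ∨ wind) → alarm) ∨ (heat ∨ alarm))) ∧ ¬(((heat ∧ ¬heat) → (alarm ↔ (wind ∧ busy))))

No satisfying assignment exists.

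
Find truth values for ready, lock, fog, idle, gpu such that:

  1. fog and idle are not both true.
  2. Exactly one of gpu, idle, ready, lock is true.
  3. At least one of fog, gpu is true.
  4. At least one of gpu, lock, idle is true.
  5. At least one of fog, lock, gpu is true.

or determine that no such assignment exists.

ready = False, lock = False, fog = False, idle = False, gpu = True

  (1) fog=F, idle=F — not both ✓
  (2) {gpu, idle, ready, lock}: 1 true — exactly one ✓
  (3) {fog, gpu}: 1 true — at least one ✓
  (4) {gpu, lock, idle}: 1 true — at least one ✓
  (5) {fog, lock, gpu}: 1 true — at least one ✓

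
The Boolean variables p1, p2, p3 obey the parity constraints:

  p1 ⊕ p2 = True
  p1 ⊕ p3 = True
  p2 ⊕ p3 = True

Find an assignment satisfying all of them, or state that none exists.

Unsatisfiable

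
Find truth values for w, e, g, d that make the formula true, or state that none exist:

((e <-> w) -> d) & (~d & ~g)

w: False, e: True, g: False, d: False

  (e <-> w) -> d = True
    e <-> w = False
  ~d & ~g = True
    ~d = True
    ~g = True
Both conjuncts True, so the formula holds.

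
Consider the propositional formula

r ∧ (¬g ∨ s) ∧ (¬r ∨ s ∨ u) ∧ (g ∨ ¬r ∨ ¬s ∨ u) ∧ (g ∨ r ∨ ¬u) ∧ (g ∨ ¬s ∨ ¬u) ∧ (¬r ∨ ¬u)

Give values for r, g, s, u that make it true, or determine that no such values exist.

r = True, g = True, s = True, u = False

Unit clause (r) forces r = True.
In (¬r ∨ ¬u) only ¬u is left, so u = False.
In (¬r ∨ s ∨ u) only s is left, so s = True.
In (g ∨ ¬r ∨ ¬s ∨ u) only g is left, so g = True.
Check each clause:
  (r): r holds.
  (¬g ∨ s): s holds.
  (¬r ∨ s ∨ u): s holds.
  (g ∨ ¬r ∨ ¬s ∨ u): g holds.
  (g ∨ r ∨ ¬u): g holds.
  (g ∨ ¬s ∨ ¬u): g holds.
  (¬r ∨ ¬u): ¬u holds.
All clauses satisfied.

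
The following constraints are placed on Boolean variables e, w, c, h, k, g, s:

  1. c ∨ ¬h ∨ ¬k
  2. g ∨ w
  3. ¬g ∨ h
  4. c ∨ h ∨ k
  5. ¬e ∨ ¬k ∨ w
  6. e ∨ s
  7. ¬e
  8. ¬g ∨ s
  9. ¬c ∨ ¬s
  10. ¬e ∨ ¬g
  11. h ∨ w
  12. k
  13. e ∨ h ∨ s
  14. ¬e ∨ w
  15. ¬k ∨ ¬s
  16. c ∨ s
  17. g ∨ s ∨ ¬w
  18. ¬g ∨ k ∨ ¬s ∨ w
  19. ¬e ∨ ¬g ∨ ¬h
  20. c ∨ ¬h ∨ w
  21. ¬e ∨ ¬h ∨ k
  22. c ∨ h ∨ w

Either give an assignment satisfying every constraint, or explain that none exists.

Unsatisfiable — no assignment works.

Case k = True:
  (¬e) forces e = False.
  (e ∨ s) forces s = True.
  Clause (¬k ∨ ¬s) is falsified — contradiction.
Case k = False:
  Clause (k) is falsified — contradiction.
Both cases fail, so the formula is unsatisfiable.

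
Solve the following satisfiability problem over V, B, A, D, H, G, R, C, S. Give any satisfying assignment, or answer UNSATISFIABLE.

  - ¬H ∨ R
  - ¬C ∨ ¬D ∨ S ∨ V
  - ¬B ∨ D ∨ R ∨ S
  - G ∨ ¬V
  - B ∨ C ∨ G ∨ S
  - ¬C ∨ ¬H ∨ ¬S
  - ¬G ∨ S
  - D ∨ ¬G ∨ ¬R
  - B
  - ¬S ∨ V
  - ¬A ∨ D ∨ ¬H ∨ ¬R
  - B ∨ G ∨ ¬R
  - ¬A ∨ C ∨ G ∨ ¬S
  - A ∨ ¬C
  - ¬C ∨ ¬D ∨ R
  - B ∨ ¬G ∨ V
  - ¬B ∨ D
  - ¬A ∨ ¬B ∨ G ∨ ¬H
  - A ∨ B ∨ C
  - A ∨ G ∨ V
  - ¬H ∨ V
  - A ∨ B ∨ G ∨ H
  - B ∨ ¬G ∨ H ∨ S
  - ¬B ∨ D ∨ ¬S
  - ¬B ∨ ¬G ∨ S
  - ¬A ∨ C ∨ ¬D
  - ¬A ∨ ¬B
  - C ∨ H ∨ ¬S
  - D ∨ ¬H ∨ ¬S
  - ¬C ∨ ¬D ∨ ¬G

V = True, B = True, A = False, D = True, H = True, G = True, R = True, C = False, S = True

Unit clause (B) forces B = True.
In (¬B ∨ D) only D is left, so D = True.
In (¬A ∨ ¬B) only ¬A is left, so A = False.
In (A ∨ ¬C) only ¬C is left, so C = False.
Try V = False:
  (¬S ∨ V) forces S = False.
  (¬G ∨ S) forces G = False.
  clause (A ∨ G ∨ V) is falsified — backtrack.
So V = True.
  then (G ∨ ¬V) forces G = True.
  then (¬G ∨ S) forces S = True.
  then (C ∨ H ∨ ¬S) forces H = True.
  then (¬H ∨ R) forces R = True.
All clauses satisfied.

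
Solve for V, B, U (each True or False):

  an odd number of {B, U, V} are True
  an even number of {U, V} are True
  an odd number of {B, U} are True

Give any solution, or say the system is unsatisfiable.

V = False, B = True, U = False

{B, U, V}: 1 true → odd ✓
{U, V}: 0 true → even ✓
{B, U}: 1 true → odd ✓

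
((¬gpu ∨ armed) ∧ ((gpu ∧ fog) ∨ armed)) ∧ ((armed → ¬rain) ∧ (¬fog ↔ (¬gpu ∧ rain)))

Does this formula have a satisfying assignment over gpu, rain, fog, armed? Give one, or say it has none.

gpu = False, rain = False, fog = True, armed = True

  (¬gpu ∨ armed) ∧ ((gpu ∧ fog) ∨ armed) = True
    ¬gpu ∨ armed = True
      ¬gpu = True
    (gpu ∧ fog) ∨ armed = True
      gpu ∧ fog = False
  (armed → ¬rain) ∧ (¬fog ↔ (¬gpu ∧ rain)) = True
    armed → ¬rain = True
      ¬rain = True
    ¬fog ↔ (¬gpu ∧ rain) = True
      ¬fog = False
      ¬gpu ∧ rain = False
        ¬gpu = True
Both conjuncts True, so the formula holds.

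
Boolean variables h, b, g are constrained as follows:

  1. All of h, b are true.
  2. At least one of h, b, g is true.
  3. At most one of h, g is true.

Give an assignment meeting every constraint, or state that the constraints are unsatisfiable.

h: True; b: True; g: False

  (1) {h, b}: all 2 true ✓
  (2) {h, b, g}: 2 true — at least one ✓
  (3) {h, g}: 1 true — at most one ✓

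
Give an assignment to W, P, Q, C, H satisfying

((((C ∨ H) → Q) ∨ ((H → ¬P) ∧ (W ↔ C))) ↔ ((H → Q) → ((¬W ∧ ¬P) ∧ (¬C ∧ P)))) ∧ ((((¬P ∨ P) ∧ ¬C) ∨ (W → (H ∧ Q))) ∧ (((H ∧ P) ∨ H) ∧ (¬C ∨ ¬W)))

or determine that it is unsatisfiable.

W: False; P: False; Q: False; C: False; H: True

  (((C ∨ H) → Q) ∨ ((H → ¬P) ∧ (W ↔ C))) ↔ ((H → Q) → ((¬W ∧ ¬P) ∧ (¬C ∧ P))) = True
    ((C ∨ H) → Q) ∨ ((H → ¬P) ∧ (W ↔ C)) = True
      (C ∨ H) → Q = False
        C ∨ H = True
      (H → ¬P) ∧ (W ↔ C) = True
        H → ¬P = True
          ¬P = True
        W ↔ C = True
    (H → Q) → ((¬W ∧ ¬P) ∧ (¬C ∧ P)) = True
      H → Q = False
      (¬W ∧ ¬P) ∧ (¬C ∧ P) = False
        ¬W ∧ ¬P = True
          ¬W = True
          ¬P = True
        ¬C ∧ P = False
          ¬C = True
  (((¬P ∨ P) ∧ ¬C) ∨ (W → (H ∧ Q))) ∧ (((H ∧ P) ∨ H) ∧ (¬C ∨ ¬W)) = True
    ((¬P ∨ P) ∧ ¬C) ∨ (W → (H ∧ Q)) = True
      (¬P ∨ P) ∧ ¬C = True
        ¬P ∨ P = True
          ¬P = True
        ¬C = True
      W → (H ∧ Q) = True
        H ∧ Q = False
    ((H ∧ P) ∨ H) ∧ (¬C ∨ ¬W) = True
      (H ∧ P) ∨ H = True
        H ∧ P = False
      ¬C ∨ ¬W = True
        ¬C = True
        ¬W = True
Both conjuncts True, so the formula holds.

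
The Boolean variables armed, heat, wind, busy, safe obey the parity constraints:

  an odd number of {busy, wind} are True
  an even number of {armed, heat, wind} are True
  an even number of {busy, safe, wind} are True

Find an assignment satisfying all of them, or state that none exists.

armed=T, heat=T, wind=F, busy=T, safe=T

{busy, wind}: 1 true → odd ✓
{armed, heat, wind}: 2 true → even ✓
{busy, safe, wind}: 2 true → even ✓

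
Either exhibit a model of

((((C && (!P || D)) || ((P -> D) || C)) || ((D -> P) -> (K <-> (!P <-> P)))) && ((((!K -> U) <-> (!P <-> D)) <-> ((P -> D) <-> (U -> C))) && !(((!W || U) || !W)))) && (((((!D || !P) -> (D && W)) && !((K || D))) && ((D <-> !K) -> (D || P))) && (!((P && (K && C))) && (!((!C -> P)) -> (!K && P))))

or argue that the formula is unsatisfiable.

UNSATISFIABLE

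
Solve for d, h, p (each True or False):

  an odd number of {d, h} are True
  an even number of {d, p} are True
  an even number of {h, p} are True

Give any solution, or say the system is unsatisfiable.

Adding constraints 1, 2, 3 mod 2: every variable appears an even number of times on the left, so the left side is 0.
But the right sides sum to 1 (mod 2). 0 ≠ 1 — the system is inconsistent.

No satisfying assignment exists.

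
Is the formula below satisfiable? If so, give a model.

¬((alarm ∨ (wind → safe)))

alarm = False, safe = False, wind = True

  ¬((alarm ∨ (wind → safe))) = True
    alarm ∨ (wind → safe) = False
      wind → safe = False
The formula evaluates to True.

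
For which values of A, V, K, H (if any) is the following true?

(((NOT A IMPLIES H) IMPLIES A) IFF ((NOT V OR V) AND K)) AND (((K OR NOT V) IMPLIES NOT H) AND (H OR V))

A = False, V = True, K = False, H = True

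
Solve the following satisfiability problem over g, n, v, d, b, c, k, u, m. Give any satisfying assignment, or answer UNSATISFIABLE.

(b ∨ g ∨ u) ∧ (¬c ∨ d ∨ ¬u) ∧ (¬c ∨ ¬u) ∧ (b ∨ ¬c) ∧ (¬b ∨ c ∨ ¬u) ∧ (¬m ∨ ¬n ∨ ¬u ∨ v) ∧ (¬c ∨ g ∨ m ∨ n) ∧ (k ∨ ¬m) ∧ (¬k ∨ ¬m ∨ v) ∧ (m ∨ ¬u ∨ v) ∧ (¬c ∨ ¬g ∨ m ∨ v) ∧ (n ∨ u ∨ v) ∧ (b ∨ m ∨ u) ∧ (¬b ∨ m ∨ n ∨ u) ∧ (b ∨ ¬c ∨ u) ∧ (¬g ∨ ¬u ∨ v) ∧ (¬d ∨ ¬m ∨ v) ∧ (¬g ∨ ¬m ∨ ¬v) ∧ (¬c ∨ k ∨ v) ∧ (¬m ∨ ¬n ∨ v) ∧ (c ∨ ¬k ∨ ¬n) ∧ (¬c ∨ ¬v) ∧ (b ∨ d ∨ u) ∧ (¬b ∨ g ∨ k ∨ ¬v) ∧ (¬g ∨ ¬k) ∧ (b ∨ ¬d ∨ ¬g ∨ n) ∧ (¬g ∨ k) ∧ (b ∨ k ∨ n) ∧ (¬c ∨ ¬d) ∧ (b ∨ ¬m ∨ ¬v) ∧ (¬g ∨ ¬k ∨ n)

g = False, n = True, v = False, d = False, b = True, c = True, k = True, u = False, m = False

Try g = True:
  (¬g ∨ ¬k) forces k = False.
  clause (¬g ∨ k) is falsified — backtrack.
So g = False.
Set n = True.
Set v = False.
  then (¬m ∨ ¬n ∨ v) forces m = False.
  then (m ∨ ¬u ∨ v) forces u = False.
  then (b ∨ m ∨ u) forces b = True.
Set d = False.
Set c = True.
  then (¬c ∨ k ∨ v) forces k = True.
All clauses satisfied.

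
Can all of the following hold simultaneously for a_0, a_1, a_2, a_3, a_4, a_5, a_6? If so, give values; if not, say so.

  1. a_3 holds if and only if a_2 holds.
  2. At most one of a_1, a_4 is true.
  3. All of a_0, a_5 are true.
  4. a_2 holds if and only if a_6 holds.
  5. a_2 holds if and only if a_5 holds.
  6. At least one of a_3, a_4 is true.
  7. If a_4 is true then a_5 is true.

a_0 = True, a_1 = True, a_2 = True, a_3 = True, a_4 = False, a_5 = True, a_6 = True

  (1) a_3=T, a_2=T — same ✓
  (2) {a_1, a_4}: 1 true — at most one ✓
  (3) {a_0, a_5}: all 2 true ✓
  (4) a_2=T, a_6=T — same ✓
  (5) a_2=T, a_5=T — same ✓
  (6) {a_3, a_4}: 1 true — at least one ✓
  (7) a_4=F ⇒ a_5: vacuous ✓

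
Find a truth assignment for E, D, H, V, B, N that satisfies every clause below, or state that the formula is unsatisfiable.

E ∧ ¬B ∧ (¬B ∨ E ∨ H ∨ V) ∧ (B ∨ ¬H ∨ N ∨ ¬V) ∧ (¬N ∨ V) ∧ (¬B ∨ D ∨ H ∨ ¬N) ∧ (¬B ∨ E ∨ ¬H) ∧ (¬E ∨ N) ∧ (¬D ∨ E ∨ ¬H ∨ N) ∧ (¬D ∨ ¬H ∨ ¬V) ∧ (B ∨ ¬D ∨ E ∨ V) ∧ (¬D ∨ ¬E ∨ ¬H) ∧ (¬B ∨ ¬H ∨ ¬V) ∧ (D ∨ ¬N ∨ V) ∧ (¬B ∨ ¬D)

Unit clause (E) forces E = True.
Unit clause (¬B) forces B = False.
In (¬E ∨ N) only N is left, so N = True.
In (¬N ∨ V) only V is left, so V = True.
Set D = False.
Set H = False.
All clauses satisfied.

E = True, D = False, H = False, V = True, B = False, N = True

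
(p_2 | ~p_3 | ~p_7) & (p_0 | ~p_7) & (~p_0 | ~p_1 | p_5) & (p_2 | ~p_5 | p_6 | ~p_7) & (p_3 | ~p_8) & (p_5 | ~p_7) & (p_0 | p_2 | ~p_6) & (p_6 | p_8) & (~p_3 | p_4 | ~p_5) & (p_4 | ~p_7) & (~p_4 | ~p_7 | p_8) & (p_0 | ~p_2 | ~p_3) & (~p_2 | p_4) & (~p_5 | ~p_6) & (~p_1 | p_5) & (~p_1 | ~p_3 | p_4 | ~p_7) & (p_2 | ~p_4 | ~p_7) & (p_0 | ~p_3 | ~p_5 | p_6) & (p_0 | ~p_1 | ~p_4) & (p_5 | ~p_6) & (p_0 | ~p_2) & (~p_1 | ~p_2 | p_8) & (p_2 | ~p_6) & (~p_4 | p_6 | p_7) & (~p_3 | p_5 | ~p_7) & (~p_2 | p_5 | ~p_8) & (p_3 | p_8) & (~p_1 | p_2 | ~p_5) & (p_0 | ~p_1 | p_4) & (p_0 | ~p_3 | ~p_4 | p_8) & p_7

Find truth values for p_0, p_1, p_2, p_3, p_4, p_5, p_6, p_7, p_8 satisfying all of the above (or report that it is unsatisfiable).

p_0 = True, p_1 = False, p_2 = True, p_3 = True, p_4 = True, p_5 = True, p_6 = False, p_7 = True, p_8 = True

Unit clause (p_7) forces p_7 = True.
In (p_0 | ~p_7) only p_0 is left, so p_0 = True.
In (p_5 | ~p_7) only p_5 is left, so p_5 = True.
In (p_4 | ~p_7) only p_4 is left, so p_4 = True.
In (~p_4 | ~p_7 | p_8) only p_8 is left, so p_8 = True.
In (~p_5 | ~p_6) only ~p_6 is left, so p_6 = False.
In (p_2 | ~p_4 | ~p_7) only p_2 is left, so p_2 = True.
In (p_3 | ~p_8) only p_3 is left, so p_3 = True.
Set p_1 = False.
All clauses satisfied.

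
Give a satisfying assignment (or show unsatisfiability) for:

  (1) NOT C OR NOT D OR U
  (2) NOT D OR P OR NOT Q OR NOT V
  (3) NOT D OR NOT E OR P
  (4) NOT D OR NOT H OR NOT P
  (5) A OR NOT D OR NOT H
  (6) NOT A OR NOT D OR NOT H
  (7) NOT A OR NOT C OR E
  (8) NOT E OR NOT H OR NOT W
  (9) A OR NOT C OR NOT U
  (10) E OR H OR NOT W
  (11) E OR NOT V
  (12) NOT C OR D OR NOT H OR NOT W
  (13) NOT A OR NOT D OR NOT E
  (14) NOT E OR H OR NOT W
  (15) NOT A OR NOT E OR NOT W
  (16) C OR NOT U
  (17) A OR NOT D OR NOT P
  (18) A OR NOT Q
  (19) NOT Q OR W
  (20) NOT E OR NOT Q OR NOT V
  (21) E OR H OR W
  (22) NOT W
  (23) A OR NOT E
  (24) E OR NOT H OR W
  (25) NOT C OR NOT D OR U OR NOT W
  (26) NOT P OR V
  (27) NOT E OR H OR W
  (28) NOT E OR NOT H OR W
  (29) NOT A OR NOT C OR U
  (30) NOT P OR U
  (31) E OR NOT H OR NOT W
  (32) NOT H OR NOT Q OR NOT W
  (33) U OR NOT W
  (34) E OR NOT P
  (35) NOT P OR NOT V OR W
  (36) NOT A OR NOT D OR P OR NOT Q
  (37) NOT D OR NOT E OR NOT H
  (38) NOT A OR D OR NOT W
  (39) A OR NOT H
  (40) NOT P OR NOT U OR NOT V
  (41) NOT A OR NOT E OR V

Case H = True:
  (NOT W) forces W = False.
  (NOT Q OR W) forces Q = False.
  (E OR NOT H OR W) forces E = True.
  Clause (NOT E OR NOT H OR W) is falsified — contradiction.
Case H = False:
  (NOT W) forces W = False.
  (NOT Q OR W) forces Q = False.
  (E OR H OR W) forces E = True.
  Clause (NOT E OR H OR W) is falsified — contradiction.
Both cases fail, so the formula is unsatisfiable.

UNSATISFIABLE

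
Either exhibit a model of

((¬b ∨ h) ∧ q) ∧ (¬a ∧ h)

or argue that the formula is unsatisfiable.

a: False; q: True; b: False; h: True

  (¬b ∨ h) ∧ q = True
    ¬b ∨ h = True
      ¬b = True
  ¬a ∧ h = True
    ¬a = True
Both conjuncts True, so the formula holds.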